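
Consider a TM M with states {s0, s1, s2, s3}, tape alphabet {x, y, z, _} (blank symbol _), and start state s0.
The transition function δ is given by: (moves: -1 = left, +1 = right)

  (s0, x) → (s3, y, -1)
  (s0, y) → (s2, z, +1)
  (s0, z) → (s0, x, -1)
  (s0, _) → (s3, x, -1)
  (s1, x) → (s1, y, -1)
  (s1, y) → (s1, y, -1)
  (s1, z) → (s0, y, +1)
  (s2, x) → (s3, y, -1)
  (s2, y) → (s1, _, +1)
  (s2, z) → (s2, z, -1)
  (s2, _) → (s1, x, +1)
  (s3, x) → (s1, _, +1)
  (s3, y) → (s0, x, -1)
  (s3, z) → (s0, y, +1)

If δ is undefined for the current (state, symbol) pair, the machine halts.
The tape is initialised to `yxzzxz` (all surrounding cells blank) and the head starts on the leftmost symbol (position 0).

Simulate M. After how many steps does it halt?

s0 | [y]xzzxz__   read y → write z, move +1, go to s2
s2 | z[x]zzxz__   read x → write y, move -1, go to s3
s3 | [z]yzzxz__   read z → write y, move +1, go to s0
s0 | y[y]zzxz__   read y → write z, move +1, go to s2
s2 | yz[z]zxz__   read z → write z, move -1, go to s2
s2 | y[z]zzxz__   read z → write z, move -1, go to s2
s2 | [y]zzzxz__   read y → write _, move +1, go to s1
s1 | _[z]zzxz__   read z → write y, move +1, go to s0
s0 | _y[z]zxz__   read z → write x, move -1, go to s0
s0 | _[y]xzxz__   read y → write z, move +1, go to s2
s2 | _z[x]zxz__   read x → write y, move -1, go to s3
s3 | _[z]yzxz__   read z → write y, move +1, go to s0
s0 | _y[y]zxz__   read y → write z, move +1, go to s2
s2 | _yz[z]xz__   read z → write z, move -1, go to s2
s2 | _y[z]zxz__   read z → write z, move -1, go to s2
s2 | _[y]zzxz__   read y → write _, move +1, go to s1
s1 | __[z]zxz__   read z → write y, move +1, go to s0
s0 | __y[z]xz__   read z → write x, move -1, go to s0
s0 | __[y]xxz__   read y → write z, move +1, go to s2
s2 | __z[x]xz__   read x → write y, move -1, go to s3
s3 | __[z]yxz__   read z → write y, move +1, go to s0
s0 | __y[y]xz__   read y → write z, move +1, go to s2
s2 | __yz[x]z__   read x → write y, move -1, go to s3
s3 | __y[z]yz__   read z → write y, move +1, go to s0
s0 | __yy[y]z__   read y → write z, move +1, go to s2
s2 | __yyz[z]__   read z → write z, move -1, go to s2
s2 | __yy[z]z__   read z → write z, move -1, go to s2
s2 | __y[y]zz__   read y → write _, move +1, go to s1
s1 | __y_[z]z__   read z → write y, move +1, go to s0
s0 | __y_y[z]__   read z → write x, move -1, go to s0
s0 | __y_[y]x__   read y → write z, move +1, go to s2
s2 | __y_z[x]__   read x → write y, move -1, go to s3
s3 | __y_[z]y__   read z → write y, move +1, go to s0
s0 | __y_y[y]__   read y → write z, move +1, go to s2
s2 | __y_yz[_]_   read _ → write x, move +1, go to s1
s1 | __y_yzx[_]
M halts after 35 transitions.

35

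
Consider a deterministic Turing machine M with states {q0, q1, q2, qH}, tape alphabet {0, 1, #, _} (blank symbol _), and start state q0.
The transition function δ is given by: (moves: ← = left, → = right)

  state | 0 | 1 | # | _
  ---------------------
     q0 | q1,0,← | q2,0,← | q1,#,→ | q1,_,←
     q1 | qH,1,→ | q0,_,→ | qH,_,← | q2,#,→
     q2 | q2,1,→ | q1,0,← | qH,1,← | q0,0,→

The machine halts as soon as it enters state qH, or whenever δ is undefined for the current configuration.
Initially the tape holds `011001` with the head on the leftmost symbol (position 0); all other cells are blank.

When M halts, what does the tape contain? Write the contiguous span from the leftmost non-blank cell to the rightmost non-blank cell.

q0 | _[0]11001__   read 0 → write 0, move ←, go to q1
q1 | [_]011001__   read _ → write #, move →, go to q2
q2 | #[0]11001__   read 0 → write 1, move →, go to q2
q2 | #1[1]1001__   read 1 → write 0, move ←, go to q1
q1 | #[1]01001__   read 1 → write _, move →, go to q0
q0 | #_[0]1001__   read 0 → write 0, move ←, go to q1
q1 | #[_]01001__   read _ → write #, move →, go to q2
q2 | ##[0]1001__   read 0 → write 1, move →, go to q2
q2 | ##1[1]001__   read 1 → write 0, move ←, go to q1
q1 | ##[1]0001__   read 1 → write _, move →, go to q0
q0 | ##_[0]001__   read 0 → write 0, move ←, go to q1
q1 | ##[_]0001__   read _ → write #, move →, go to q2
q2 | ###[0]001__   read 0 → write 1, move →, go to q2
q2 | ###1[0]01__   read 0 → write 1, move →, go to q2
q2 | ###11[0]1__   read 0 → write 1, move →, go to q2
q2 | ###111[1]__   read 1 → write 0, move ←, go to q1
q1 | ###11[1]0__   read 1 → write _, move →, go to q0
q0 | ###11_[0]__   read 0 → write 0, move ←, go to q1
q1 | ###11[_]0__   read _ → write #, move →, go to q2
q2 | ###11#[0]__   read 0 → write 1, move →, go to q2
q2 | ###11#1[_]_   read _ → write 0, move →, go to q0
q0 | ###11#10[_]   read _ → write _, move ←, go to q1
q1 | ###11#1[0]_   read 0 → write 1, move →, go to qH
qH | ###11#11[_]
The non-blank tape span at halt is ###11#11.

###11#11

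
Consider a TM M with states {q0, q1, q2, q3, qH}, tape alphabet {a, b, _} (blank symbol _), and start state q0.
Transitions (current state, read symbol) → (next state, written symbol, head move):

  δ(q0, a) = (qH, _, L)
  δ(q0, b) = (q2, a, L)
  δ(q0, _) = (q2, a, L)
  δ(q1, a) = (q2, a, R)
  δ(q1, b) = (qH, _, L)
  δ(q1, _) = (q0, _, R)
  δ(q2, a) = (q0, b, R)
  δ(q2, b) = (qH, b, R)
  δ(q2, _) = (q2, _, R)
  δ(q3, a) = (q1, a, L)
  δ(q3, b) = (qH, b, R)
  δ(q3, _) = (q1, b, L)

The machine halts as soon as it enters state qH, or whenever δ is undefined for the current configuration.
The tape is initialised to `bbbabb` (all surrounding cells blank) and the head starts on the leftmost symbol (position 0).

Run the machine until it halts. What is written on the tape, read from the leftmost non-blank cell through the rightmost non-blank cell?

q0 | _[b]bbabb   read b → write a, move L, go to q2
q2 | [_]abbabb   read _ → write _, move R, go to q2
q2 | _[a]bbabb   read a → write b, move R, go to q0
q0 | _b[b]babb   read b → write a, move L, go to q2
q2 | _[b]ababb   read b → write b, move R, go to qH
qH | _b[a]babb
The non-blank tape span at halt is bababb.

bababb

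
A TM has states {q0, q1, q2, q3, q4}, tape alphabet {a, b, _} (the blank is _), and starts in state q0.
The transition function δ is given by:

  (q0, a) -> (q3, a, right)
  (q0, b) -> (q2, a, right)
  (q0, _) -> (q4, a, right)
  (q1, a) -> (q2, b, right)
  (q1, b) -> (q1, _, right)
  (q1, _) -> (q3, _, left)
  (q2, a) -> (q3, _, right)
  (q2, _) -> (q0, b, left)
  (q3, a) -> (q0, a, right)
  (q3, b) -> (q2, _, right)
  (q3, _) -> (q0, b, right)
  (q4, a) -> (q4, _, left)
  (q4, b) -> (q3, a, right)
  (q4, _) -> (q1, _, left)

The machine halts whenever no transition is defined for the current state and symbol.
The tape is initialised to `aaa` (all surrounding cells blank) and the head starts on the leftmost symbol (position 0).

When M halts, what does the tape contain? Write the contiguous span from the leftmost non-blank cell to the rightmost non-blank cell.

aaabab

state=q0 head=0 tape=[a]aa___   (q0,a)→(q3,a,right)
state=q3 head=1 tape=a[a]a___   (q3,a)→(q0,a,right)
state=q0 head=2 tape=aa[a]___   (q0,a)→(q3,a,right)
state=q3 head=3 tape=aaa[_]__   (q3,_)→(q0,b,right)
state=q0 head=4 tape=aaab[_]_   (q0,_)→(q4,a,right)
state=q4 head=5 tape=aaaba[_]   (q4,_)→(q1,_,left)
state=q1 head=4 tape=aaab[a]_   (q1,a)→(q2,b,right)
state=q2 head=5 tape=aaabb[_]   (q2,_)→(q0,b,left)
state=q0 head=4 tape=aaab[b]b   (q0,b)→(q2,a,right)
state=q2 head=5 tape=aaaba[b]
The non-blank tape span at halt is aaabab.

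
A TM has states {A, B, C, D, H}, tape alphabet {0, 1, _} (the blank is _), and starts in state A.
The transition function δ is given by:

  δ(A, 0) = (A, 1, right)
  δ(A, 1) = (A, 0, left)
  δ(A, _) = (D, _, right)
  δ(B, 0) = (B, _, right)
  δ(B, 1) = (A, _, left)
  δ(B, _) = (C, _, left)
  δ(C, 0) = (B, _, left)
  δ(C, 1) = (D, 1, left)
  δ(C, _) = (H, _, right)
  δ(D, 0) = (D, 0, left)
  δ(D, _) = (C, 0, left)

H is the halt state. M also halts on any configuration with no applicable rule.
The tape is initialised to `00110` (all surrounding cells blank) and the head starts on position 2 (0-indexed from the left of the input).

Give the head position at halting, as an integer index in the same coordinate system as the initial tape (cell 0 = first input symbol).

state=A head=2 tape=00[1]10__   (A,1)→(A,0,left)
state=A head=1 tape=0[0]010__   (A,0)→(A,1,right)
state=A head=2 tape=01[0]10__   (A,0)→(A,1,right)
state=A head=3 tape=011[1]0__   (A,1)→(A,0,left)
state=A head=2 tape=01[1]00__   (A,1)→(A,0,left)
state=A head=1 tape=0[1]000__   (A,1)→(A,0,left)
state=A head=0 tape=[0]0000__   (A,0)→(A,1,right)
state=A head=1 tape=1[0]000__   (A,0)→(A,1,right)
state=A head=2 tape=11[0]00__   (A,0)→(A,1,right)
state=A head=3 tape=111[0]0__   (A,0)→(A,1,right)
state=A head=4 tape=1111[0]__   (A,0)→(A,1,right)
state=A head=5 tape=11111[_]_   (A,_)→(D,_,right)
state=D head=6 tape=11111_[_]   (D,_)→(C,0,left)
state=C head=5 tape=11111[_]0   (C,_)→(H,_,right)
state=H head=6 tape=11111_[0]
At halt the head is at cell 6.

6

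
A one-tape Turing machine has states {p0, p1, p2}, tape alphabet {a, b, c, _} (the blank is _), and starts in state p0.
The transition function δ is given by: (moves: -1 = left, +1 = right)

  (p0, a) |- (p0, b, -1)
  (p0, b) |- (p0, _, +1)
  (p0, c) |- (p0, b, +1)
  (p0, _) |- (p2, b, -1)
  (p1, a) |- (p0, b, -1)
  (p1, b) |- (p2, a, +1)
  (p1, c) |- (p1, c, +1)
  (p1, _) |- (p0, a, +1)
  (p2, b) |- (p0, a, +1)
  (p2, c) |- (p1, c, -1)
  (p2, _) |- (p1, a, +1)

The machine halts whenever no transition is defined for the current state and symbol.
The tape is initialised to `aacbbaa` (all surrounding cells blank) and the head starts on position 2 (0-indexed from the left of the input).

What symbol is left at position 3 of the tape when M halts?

p0 | aa[c]bbaa____   read c → write b, move +1, go to p0
p0 | aab[b]baa____   read b → write _, move +1, go to p0
p0 | aab_[b]aa____   read b → write _, move +1, go to p0
p0 | aab__[a]a____   read a → write b, move -1, go to p0
p0 | aab_[_]ba____   read _ → write b, move -1, go to p2
p2 | aab[_]bba____   read _ → write a, move +1, go to p1
p1 | aaba[b]ba____   read b → write a, move +1, go to p2
p2 | aabaa[b]a____   read b → write a, move +1, go to p0
p0 | aabaaa[a]____   read a → write b, move -1, go to p0
p0 | aabaa[a]b____   read a → write b, move -1, go to p0
p0 | aaba[a]bb____   read a → write b, move -1, go to p0
p0 | aab[a]bbb____   read a → write b, move -1, go to p0
p0 | aa[b]bbbb____   read b → write _, move +1, go to p0
p0 | aa_[b]bbb____   read b → write _, move +1, go to p0
p0 | aa__[b]bb____   read b → write _, move +1, go to p0
p0 | aa___[b]b____   read b → write _, move +1, go to p0
p0 | aa____[b]____   read b → write _, move +1, go to p0
p0 | aa_____[_]___   read _ → write b, move -1, go to p2
p2 | aa____[_]b___   read _ → write a, move +1, go to p1
p1 | aa____a[b]___   read b → write a, move +1, go to p2
p2 | aa____aa[_]__   read _ → write a, move +1, go to p1
p1 | aa____aaa[_]_   read _ → write a, move +1, go to p0
p0 | aa____aaaa[_]   read _ → write b, move -1, go to p2
p2 | aa____aaa[a]b
Cell 3 holds _ when M halts.

_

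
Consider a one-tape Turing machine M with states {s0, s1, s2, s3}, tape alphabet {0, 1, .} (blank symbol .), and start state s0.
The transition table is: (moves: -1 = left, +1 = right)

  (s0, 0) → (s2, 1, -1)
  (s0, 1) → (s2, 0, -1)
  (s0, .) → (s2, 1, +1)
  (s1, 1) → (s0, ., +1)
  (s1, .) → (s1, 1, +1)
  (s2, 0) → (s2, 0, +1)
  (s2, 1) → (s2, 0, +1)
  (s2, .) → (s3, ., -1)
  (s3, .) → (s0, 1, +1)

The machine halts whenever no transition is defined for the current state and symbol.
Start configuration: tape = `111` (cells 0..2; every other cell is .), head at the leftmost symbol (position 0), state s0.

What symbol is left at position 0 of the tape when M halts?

0

state=s0 head=0 tape=..[1]11.   (s0,1)→(s2,0,-1)
state=s2 head=-1 tape=.[.]011.   (s2,.)→(s3,.,-1)
state=s3 head=-2 tape=[.].011.   (s3,.)→(s0,1,+1)
state=s0 head=-1 tape=1[.]011.   (s0,.)→(s2,1,+1)
state=s2 head=0 tape=11[0]11.   (s2,0)→(s2,0,+1)
state=s2 head=1 tape=110[1]1.   (s2,1)→(s2,0,+1)
state=s2 head=2 tape=1100[1].   (s2,1)→(s2,0,+1)
state=s2 head=3 tape=11000[.]   (s2,.)→(s3,.,-1)
state=s3 head=2 tape=1100[0].
Cell 0 holds 0 when M halts.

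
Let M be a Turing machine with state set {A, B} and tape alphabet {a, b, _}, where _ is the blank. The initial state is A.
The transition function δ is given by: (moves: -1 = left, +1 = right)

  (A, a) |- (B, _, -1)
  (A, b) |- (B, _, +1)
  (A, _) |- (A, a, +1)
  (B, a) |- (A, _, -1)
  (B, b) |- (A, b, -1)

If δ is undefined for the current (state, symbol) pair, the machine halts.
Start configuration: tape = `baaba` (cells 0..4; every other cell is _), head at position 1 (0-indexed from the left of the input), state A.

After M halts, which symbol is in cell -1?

a

state=A head=1 tape=_b[a]aba   (A,a)→(B,_,-1)
state=B head=0 tape=_[b]_aba   (B,b)→(A,b,-1)
state=A head=-1 tape=[_]b_aba   (A,_)→(A,a,+1)
state=A head=0 tape=a[b]_aba   (A,b)→(B,_,+1)
state=B head=1 tape=a_[_]aba
Cell -1 holds a when M halts.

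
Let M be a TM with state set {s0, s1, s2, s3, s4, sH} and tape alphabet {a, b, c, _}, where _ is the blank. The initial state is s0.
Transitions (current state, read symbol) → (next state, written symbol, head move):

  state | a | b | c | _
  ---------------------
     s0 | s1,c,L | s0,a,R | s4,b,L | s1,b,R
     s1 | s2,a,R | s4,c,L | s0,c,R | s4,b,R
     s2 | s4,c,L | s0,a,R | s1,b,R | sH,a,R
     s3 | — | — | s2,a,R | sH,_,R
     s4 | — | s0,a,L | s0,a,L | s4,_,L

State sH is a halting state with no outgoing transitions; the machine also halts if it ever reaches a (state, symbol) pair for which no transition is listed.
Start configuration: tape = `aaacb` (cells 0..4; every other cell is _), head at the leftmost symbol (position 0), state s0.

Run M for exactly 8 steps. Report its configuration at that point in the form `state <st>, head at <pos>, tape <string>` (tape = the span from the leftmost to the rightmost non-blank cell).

state s2, head at 2, tape abaacb

state=s0 head=0 tape=_[a]aacb   (s0,a)→(s1,c,L)
state=s1 head=-1 tape=[_]caacb   (s1,_)→(s4,b,R)
state=s4 head=0 tape=b[c]aacb   (s4,c)→(s0,a,L)
state=s0 head=-1 tape=[b]aaacb   (s0,b)→(s0,a,R)
state=s0 head=0 tape=a[a]aacb   (s0,a)→(s1,c,L)
state=s1 head=-1 tape=[a]caacb   (s1,a)→(s2,a,R)
state=s2 head=0 tape=a[c]aacb   (s2,c)→(s1,b,R)
state=s1 head=1 tape=ab[a]acb   (s1,a)→(s2,a,R)
state=s2 head=2 tape=aba[a]cb
After 8 steps: state s2, head at 2, tape abaacb.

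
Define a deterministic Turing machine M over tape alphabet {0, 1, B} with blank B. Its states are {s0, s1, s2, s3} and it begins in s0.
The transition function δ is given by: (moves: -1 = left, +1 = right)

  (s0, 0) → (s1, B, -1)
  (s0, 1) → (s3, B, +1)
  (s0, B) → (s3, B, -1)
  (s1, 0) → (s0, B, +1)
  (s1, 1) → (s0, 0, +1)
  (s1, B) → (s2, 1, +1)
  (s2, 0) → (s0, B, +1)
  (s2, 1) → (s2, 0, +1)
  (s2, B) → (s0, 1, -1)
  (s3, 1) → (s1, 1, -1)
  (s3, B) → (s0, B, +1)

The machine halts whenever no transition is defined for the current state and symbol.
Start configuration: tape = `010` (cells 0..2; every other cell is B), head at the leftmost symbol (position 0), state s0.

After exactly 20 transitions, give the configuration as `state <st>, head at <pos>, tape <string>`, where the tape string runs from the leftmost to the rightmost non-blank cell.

s0 | B[0]10B   read 0 → write B, move -1, go to s1
s1 | [B]B10B   read B → write 1, move +1, go to s2
s2 | 1[B]10B   read B → write 1, move -1, go to s0
s0 | [1]110B   read 1 → write B, move +1, go to s3
s3 | B[1]10B   read 1 → write 1, move -1, go to s1
s1 | [B]110B   read B → write 1, move +1, go to s2
s2 | 1[1]10B   read 1 → write 0, move +1, go to s2
s2 | 10[1]0B   read 1 → write 0, move +1, go to s2
s2 | 100[0]B   read 0 → write B, move +1, go to s0
s0 | 100B[B]   read B → write B, move -1, go to s3
s3 | 100[B]B   read B → write B, move +1, go to s0
s0 | 100B[B]   read B → write B, move -1, go to s3
s3 | 100[B]B   read B → write B, move +1, go to s0
s0 | 100B[B]   read B → write B, move -1, go to s3
s3 | 100[B]B   read B → write B, move +1, go to s0
s0 | 100B[B]   read B → write B, move -1, go to s3
s3 | 100[B]B   read B → write B, move +1, go to s0
s0 | 100B[B]   read B → write B, move -1, go to s3
s3 | 100[B]B   read B → write B, move +1, go to s0
s0 | 100B[B]   read B → write B, move -1, go to s3
s3 | 100[B]B
After 20 steps: state s3, head at 2, tape 100.

state s3, head at 2, tape 100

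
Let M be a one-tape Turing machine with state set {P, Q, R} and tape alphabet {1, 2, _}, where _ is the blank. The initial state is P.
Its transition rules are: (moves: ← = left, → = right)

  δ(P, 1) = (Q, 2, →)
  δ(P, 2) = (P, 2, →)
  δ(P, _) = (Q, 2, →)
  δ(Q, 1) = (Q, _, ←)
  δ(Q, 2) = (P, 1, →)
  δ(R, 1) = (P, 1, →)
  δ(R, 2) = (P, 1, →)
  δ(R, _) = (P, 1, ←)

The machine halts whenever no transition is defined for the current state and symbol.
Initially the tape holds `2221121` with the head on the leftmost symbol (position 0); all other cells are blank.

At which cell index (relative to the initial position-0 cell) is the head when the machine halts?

P | [2]221121_   read 2 → write 2, move →, go to P
P | 2[2]21121_   read 2 → write 2, move →, go to P
P | 22[2]1121_   read 2 → write 2, move →, go to P
P | 222[1]121_   read 1 → write 2, move →, go to Q
Q | 2222[1]21_   read 1 → write _, move ←, go to Q
Q | 222[2]_21_   read 2 → write 1, move →, go to P
P | 2221[_]21_   read _ → write 2, move →, go to Q
Q | 22212[2]1_   read 2 → write 1, move →, go to P
P | 222121[1]_   read 1 → write 2, move →, go to Q
Q | 2221212[_]
At halt the head is at cell 7.

7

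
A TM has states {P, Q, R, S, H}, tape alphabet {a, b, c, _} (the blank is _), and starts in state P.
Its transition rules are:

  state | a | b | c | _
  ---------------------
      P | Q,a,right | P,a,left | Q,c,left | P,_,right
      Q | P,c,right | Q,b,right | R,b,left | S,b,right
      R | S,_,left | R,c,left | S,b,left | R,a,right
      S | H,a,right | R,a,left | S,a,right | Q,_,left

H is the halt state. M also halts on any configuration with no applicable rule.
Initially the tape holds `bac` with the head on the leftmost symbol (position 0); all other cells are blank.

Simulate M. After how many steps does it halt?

22

state=P head=0 tape=___[b]ac   (P,b)→(P,a,left)
state=P head=-1 tape=__[_]aac   (P,_)→(P,_,right)
state=P head=0 tape=___[a]ac   (P,a)→(Q,a,right)
state=Q head=1 tape=___a[a]c   (Q,a)→(P,c,right)
state=P head=2 tape=___ac[c]   (P,c)→(Q,c,left)
state=Q head=1 tape=___a[c]c   (Q,c)→(R,b,left)
state=R head=0 tape=___[a]bc   (R,a)→(S,_,left)
state=S head=-1 tape=__[_]_bc   (S,_)→(Q,_,left)
state=Q head=-2 tape=_[_]__bc   (Q,_)→(S,b,right)
state=S head=-1 tape=_b[_]_bc   (S,_)→(Q,_,left)
state=Q head=-2 tape=_[b]__bc   (Q,b)→(Q,b,right)
state=Q head=-1 tape=_b[_]_bc   (Q,_)→(S,b,right)
state=S head=0 tape=_bb[_]bc   (S,_)→(Q,_,left)
state=Q head=-1 tape=_b[b]_bc   (Q,b)→(Q,b,right)
state=Q head=0 tape=_bb[_]bc   (Q,_)→(S,b,right)
state=S head=1 tape=_bbb[b]c   (S,b)→(R,a,left)
state=R head=0 tape=_bb[b]ac   (R,b)→(R,c,left)
state=R head=-1 tape=_b[b]cac   (R,b)→(R,c,left)
state=R head=-2 tape=_[b]ccac   (R,b)→(R,c,left)
state=R head=-3 tape=[_]cccac   (R,_)→(R,a,right)
state=R head=-2 tape=a[c]ccac   (R,c)→(S,b,left)
state=S head=-3 tape=[a]bccac   (S,a)→(H,a,right)
state=H head=-2 tape=a[b]ccac
M halts after 22 transitions.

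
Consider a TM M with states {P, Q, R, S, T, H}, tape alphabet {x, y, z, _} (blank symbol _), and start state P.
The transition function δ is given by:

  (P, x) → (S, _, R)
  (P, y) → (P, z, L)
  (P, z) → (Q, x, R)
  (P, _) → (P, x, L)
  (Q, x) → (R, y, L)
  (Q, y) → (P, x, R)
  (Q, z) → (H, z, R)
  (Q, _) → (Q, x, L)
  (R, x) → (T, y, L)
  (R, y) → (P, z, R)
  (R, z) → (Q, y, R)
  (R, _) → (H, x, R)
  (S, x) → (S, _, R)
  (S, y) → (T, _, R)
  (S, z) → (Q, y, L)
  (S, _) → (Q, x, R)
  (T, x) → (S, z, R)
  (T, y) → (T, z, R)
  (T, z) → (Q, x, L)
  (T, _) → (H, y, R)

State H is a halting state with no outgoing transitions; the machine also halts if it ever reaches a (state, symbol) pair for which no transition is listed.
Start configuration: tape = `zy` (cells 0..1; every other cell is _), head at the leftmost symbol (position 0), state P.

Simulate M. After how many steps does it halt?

9

state=P head=0 tape=[z]y___   (P,z)→(Q,x,R)
state=Q head=1 tape=x[y]___   (Q,y)→(P,x,R)
state=P head=2 tape=xx[_]__   (P,_)→(P,x,L)
state=P head=1 tape=x[x]x__   (P,x)→(S,_,R)
state=S head=2 tape=x_[x]__   (S,x)→(S,_,R)
state=S head=3 tape=x__[_]_   (S,_)→(Q,x,R)
state=Q head=4 tape=x__x[_]   (Q,_)→(Q,x,L)
state=Q head=3 tape=x__[x]x   (Q,x)→(R,y,L)
state=R head=2 tape=x_[_]yx   (R,_)→(H,x,R)
state=H head=3 tape=x_x[y]x
M halts after 9 transitions.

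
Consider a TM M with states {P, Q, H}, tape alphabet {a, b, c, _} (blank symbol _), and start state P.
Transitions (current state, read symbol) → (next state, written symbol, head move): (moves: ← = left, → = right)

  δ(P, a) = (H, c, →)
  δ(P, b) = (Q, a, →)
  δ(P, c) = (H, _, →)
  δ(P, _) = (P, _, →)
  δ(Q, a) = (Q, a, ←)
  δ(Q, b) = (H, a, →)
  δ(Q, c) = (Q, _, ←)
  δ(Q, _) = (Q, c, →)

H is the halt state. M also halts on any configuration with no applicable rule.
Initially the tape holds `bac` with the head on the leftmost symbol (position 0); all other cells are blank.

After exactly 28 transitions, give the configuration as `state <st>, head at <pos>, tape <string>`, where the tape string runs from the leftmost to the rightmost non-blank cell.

state Q, head at -4, tape c____aac

P | _____[b]ac   read b → write a, move →, go to Q
Q | _____a[a]c   read a → write a, move ←, go to Q
Q | _____[a]ac   read a → write a, move ←, go to Q
Q | ____[_]aac   read _ → write c, move →, go to Q
Q | ____c[a]ac   read a → write a, move ←, go to Q
Q | ____[c]aac   read c → write _, move ←, go to Q
Q | ___[_]_aac   read _ → write c, move →, go to Q
Q | ___c[_]aac   read _ → write c, move →, go to Q
Q | ___cc[a]ac   read a → write a, move ←, go to Q
Q | ___c[c]aac   read c → write _, move ←, go to Q
Q | ___[c]_aac   read c → write _, move ←, go to Q
Q | __[_]__aac   read _ → write c, move →, go to Q
Q | __c[_]_aac   read _ → write c, move →, go to Q
Q | __cc[_]aac   read _ → write c, move →, go to Q
Q | __ccc[a]ac   read a → write a, move ←, go to Q
Q | __cc[c]aac   read c → write _, move ←, go to Q
Q | __c[c]_aac   read c → write _, move ←, go to Q
Q | __[c]__aac   read c → write _, move ←, go to Q
Q | _[_]___aac   read _ → write c, move →, go to Q
Q | _c[_]__aac   read _ → write c, move →, go to Q
Q | _cc[_]_aac   read _ → write c, move →, go to Q
Q | _ccc[_]aac   read _ → write c, move →, go to Q
Q | _cccc[a]ac   read a → write a, move ←, go to Q
Q | _ccc[c]aac   read c → write _, move ←, go to Q
Q | _cc[c]_aac   read c → write _, move ←, go to Q
Q | _c[c]__aac   read c → write _, move ←, go to Q
Q | _[c]___aac   read c → write _, move ←, go to Q
Q | [_]____aac   read _ → write c, move →, go to Q
Q | c[_]___aac
After 28 steps: state Q, head at -4, tape c____aac.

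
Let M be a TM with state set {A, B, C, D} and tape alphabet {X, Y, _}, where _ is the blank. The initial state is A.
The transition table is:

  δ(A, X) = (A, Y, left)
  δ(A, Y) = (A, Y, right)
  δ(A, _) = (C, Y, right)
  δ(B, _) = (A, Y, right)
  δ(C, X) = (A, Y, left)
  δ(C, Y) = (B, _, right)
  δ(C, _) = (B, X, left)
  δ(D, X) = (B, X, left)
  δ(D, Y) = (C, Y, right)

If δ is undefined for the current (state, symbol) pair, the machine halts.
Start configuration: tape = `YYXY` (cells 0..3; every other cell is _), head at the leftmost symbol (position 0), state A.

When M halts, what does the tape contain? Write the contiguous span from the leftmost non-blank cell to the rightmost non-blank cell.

YYYYYX

state=A head=0 tape=[Y]YXY__   (A,Y)→(A,Y,right)
state=A head=1 tape=Y[Y]XY__   (A,Y)→(A,Y,right)
state=A head=2 tape=YY[X]Y__   (A,X)→(A,Y,left)
state=A head=1 tape=Y[Y]YY__   (A,Y)→(A,Y,right)
state=A head=2 tape=YY[Y]Y__   (A,Y)→(A,Y,right)
state=A head=3 tape=YYY[Y]__   (A,Y)→(A,Y,right)
state=A head=4 tape=YYYY[_]_   (A,_)→(C,Y,right)
state=C head=5 tape=YYYYY[_]   (C,_)→(B,X,left)
state=B head=4 tape=YYYY[Y]X
The non-blank tape span at halt is YYYYYX.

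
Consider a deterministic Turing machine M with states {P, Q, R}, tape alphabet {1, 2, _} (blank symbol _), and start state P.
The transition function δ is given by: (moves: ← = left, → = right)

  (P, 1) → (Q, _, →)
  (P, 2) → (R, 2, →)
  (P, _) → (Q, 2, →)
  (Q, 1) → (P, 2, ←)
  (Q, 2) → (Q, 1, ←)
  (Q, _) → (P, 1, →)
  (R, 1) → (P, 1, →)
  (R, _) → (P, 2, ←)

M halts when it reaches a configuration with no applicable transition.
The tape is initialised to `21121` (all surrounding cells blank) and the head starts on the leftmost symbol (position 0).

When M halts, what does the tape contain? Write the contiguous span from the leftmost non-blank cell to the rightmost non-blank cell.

22111

state=P head=0 tape=[2]1121   (P,2)→(R,2,→)
state=R head=1 tape=2[1]121   (R,1)→(P,1,→)
state=P head=2 tape=21[1]21   (P,1)→(Q,_,→)
state=Q head=3 tape=21_[2]1   (Q,2)→(Q,1,←)
state=Q head=2 tape=21[_]11   (Q,_)→(P,1,→)
state=P head=3 tape=211[1]1   (P,1)→(Q,_,→)
state=Q head=4 tape=211_[1]   (Q,1)→(P,2,←)
state=P head=3 tape=211[_]2   (P,_)→(Q,2,→)
state=Q head=4 tape=2112[2]   (Q,2)→(Q,1,←)
state=Q head=3 tape=211[2]1   (Q,2)→(Q,1,←)
state=Q head=2 tape=21[1]11   (Q,1)→(P,2,←)
state=P head=1 tape=2[1]211   (P,1)→(Q,_,→)
state=Q head=2 tape=2_[2]11   (Q,2)→(Q,1,←)
state=Q head=1 tape=2[_]111   (Q,_)→(P,1,→)
state=P head=2 tape=21[1]11   (P,1)→(Q,_,→)
state=Q head=3 tape=21_[1]1   (Q,1)→(P,2,←)
state=P head=2 tape=21[_]21   (P,_)→(Q,2,→)
state=Q head=3 tape=212[2]1   (Q,2)→(Q,1,←)
state=Q head=2 tape=21[2]11   (Q,2)→(Q,1,←)
state=Q head=1 tape=2[1]111   (Q,1)→(P,2,←)
state=P head=0 tape=[2]2111   (P,2)→(R,2,→)
state=R head=1 tape=2[2]111
The non-blank tape span at halt is 22111.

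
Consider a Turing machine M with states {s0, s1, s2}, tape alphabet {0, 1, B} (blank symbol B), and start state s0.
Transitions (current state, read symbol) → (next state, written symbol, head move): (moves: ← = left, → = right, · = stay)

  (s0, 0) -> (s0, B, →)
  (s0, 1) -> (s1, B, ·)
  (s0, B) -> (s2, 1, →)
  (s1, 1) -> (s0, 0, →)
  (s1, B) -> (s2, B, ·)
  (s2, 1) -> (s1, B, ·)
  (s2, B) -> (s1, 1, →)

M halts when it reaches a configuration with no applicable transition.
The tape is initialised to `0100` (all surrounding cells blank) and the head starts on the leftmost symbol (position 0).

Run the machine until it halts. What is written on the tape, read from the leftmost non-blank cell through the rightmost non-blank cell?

100

s0 | [0]100   read 0 → write B, move →, go to s0
s0 | B[1]00   read 1 → write B, move ·, go to s1
s1 | B[B]00   read B → write B, move ·, go to s2
s2 | B[B]00   read B → write 1, move →, go to s1
s1 | B1[0]0
The non-blank tape span at halt is 100.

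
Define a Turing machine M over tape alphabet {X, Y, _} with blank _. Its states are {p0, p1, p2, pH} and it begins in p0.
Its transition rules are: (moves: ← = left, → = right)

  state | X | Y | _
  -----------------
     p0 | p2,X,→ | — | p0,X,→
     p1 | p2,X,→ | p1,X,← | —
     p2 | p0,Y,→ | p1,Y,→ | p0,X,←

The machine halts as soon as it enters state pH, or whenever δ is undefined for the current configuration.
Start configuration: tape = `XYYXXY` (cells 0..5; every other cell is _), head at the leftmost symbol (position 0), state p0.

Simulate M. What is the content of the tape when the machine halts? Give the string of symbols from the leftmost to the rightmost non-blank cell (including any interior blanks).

XYXYXY

p0 | [X]YYXXY_   read X → write X, move →, go to p2
p2 | X[Y]YXXY_   read Y → write Y, move →, go to p1
p1 | XY[Y]XXY_   read Y → write X, move ←, go to p1
p1 | X[Y]XXXY_   read Y → write X, move ←, go to p1
p1 | [X]XXXXY_   read X → write X, move →, go to p2
p2 | X[X]XXXY_   read X → write Y, move →, go to p0
p0 | XY[X]XXY_   read X → write X, move →, go to p2
p2 | XYX[X]XY_   read X → write Y, move →, go to p0
p0 | XYXY[X]Y_   read X → write X, move →, go to p2
p2 | XYXYX[Y]_   read Y → write Y, move →, go to p1
p1 | XYXYXY[_]
The non-blank tape span at halt is XYXYXY.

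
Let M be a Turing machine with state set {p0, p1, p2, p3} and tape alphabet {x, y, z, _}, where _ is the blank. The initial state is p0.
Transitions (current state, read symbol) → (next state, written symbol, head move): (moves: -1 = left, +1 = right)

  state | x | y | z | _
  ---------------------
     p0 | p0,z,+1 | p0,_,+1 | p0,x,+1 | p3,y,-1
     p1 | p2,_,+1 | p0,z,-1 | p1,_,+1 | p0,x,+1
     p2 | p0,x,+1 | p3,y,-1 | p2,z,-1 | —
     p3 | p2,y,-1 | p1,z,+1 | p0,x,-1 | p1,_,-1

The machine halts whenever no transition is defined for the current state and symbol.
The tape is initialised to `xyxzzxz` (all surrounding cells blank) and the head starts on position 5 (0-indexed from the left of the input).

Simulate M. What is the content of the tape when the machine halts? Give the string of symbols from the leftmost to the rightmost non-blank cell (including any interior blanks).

xyxxxx_yyy

p0 | xyxzz[x]z___   read x → write z, move +1, go to p0
p0 | xyxzzz[z]___   read z → write x, move +1, go to p0
p0 | xyxzzzx[_]__   read _ → write y, move -1, go to p3
p3 | xyxzzz[x]y__   read x → write y, move -1, go to p2
p2 | xyxzz[z]yy__   read z → write z, move -1, go to p2
p2 | xyxz[z]zyy__   read z → write z, move -1, go to p2
p2 | xyx[z]zzyy__   read z → write z, move -1, go to p2
p2 | xy[x]zzzyy__   read x → write x, move +1, go to p0
p0 | xyx[z]zzyy__   read z → write x, move +1, go to p0
p0 | xyxx[z]zyy__   read z → write x, move +1, go to p0
p0 | xyxxx[z]yy__   read z → write x, move +1, go to p0
p0 | xyxxxx[y]y__   read y → write _, move +1, go to p0
p0 | xyxxxx_[y]__   read y → write _, move +1, go to p0
p0 | xyxxxx__[_]_   read _ → write y, move -1, go to p3
p3 | xyxxxx_[_]y_   read _ → write _, move -1, go to p1
p1 | xyxxxx[_]_y_   read _ → write x, move +1, go to p0
p0 | xyxxxxx[_]y_   read _ → write y, move -1, go to p3
p3 | xyxxxx[x]yy_   read x → write y, move -1, go to p2
p2 | xyxxx[x]yyy_   read x → write x, move +1, go to p0
p0 | xyxxxx[y]yy_   read y → write _, move +1, go to p0
p0 | xyxxxx_[y]y_   read y → write _, move +1, go to p0
p0 | xyxxxx__[y]_   read y → write _, move +1, go to p0
p0 | xyxxxx___[_]   read _ → write y, move -1, go to p3
p3 | xyxxxx__[_]y   read _ → write _, move -1, go to p1
p1 | xyxxxx_[_]_y   read _ → write x, move +1, go to p0
p0 | xyxxxx_x[_]y   read _ → write y, move -1, go to p3
p3 | xyxxxx_[x]yy   read x → write y, move -1, go to p2
p2 | xyxxxx[_]yyy
The non-blank tape span at halt is xyxxxx_yyy.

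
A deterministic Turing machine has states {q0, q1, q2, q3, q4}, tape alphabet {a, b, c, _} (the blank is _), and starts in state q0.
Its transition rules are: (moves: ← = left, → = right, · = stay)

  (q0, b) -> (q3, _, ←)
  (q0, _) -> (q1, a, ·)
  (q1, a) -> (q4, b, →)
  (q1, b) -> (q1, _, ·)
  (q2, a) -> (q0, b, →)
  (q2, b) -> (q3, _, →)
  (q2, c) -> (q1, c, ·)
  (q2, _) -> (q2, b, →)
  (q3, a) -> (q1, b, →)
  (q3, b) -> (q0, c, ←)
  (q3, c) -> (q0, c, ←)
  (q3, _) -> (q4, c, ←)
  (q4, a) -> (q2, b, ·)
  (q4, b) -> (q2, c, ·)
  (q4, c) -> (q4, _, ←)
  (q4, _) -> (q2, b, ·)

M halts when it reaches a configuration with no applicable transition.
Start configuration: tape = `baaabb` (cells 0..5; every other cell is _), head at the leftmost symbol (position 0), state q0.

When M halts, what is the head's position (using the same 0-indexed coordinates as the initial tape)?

-2

q0 | __[b]aaabb   read b → write _, move ←, go to q3
q3 | _[_]_aaabb   read _ → write c, move ←, go to q4
q4 | [_]c_aaabb   read _ → write b, move ·, go to q2
q2 | [b]c_aaabb   read b → write _, move →, go to q3
q3 | _[c]_aaabb   read c → write c, move ←, go to q0
q0 | [_]c_aaabb   read _ → write a, move ·, go to q1
q1 | [a]c_aaabb   read a → write b, move →, go to q4
q4 | b[c]_aaabb   read c → write _, move ←, go to q4
q4 | [b]__aaabb   read b → write c, move ·, go to q2
q2 | [c]__aaabb   read c → write c, move ·, go to q1
q1 | [c]__aaabb
At halt the head is at cell -2.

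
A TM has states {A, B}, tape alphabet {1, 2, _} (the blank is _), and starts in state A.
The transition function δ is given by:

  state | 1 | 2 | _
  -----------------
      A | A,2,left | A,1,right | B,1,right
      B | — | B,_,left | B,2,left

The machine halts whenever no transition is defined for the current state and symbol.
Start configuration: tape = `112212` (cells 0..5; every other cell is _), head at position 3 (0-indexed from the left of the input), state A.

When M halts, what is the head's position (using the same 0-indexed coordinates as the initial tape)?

state=A head=3 tape=112[2]12__   (A,2)→(A,1,right)
state=A head=4 tape=1121[1]2__   (A,1)→(A,2,left)
state=A head=3 tape=112[1]22__   (A,1)→(A,2,left)
state=A head=2 tape=11[2]222__   (A,2)→(A,1,right)
state=A head=3 tape=111[2]22__   (A,2)→(A,1,right)
state=A head=4 tape=1111[2]2__   (A,2)→(A,1,right)
state=A head=5 tape=11111[2]__   (A,2)→(A,1,right)
state=A head=6 tape=111111[_]_   (A,_)→(B,1,right)
state=B head=7 tape=1111111[_]   (B,_)→(B,2,left)
state=B head=6 tape=111111[1]2
At halt the head is at cell 6.

6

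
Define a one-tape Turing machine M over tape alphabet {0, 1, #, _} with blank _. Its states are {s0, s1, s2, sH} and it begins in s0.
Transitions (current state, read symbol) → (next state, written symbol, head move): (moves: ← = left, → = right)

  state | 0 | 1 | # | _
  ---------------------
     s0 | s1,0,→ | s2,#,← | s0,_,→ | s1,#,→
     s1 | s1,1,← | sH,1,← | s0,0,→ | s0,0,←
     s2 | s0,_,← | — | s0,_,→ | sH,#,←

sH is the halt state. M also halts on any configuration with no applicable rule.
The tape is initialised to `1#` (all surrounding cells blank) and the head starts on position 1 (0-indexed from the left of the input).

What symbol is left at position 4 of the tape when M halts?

s0 | __1[#]___   read # → write _, move →, go to s0
s0 | __1_[_]__   read _ → write #, move →, go to s1
s1 | __1_#[_]_   read _ → write 0, move ←, go to s0
s0 | __1_[#]0_   read # → write _, move →, go to s0
s0 | __1__[0]_   read 0 → write 0, move →, go to s1
s1 | __1__0[_]   read _ → write 0, move ←, go to s0
s0 | __1__[0]0   read 0 → write 0, move →, go to s1
s1 | __1__0[0]   read 0 → write 1, move ←, go to s1
s1 | __1__[0]1   read 0 → write 1, move ←, go to s1
s1 | __1_[_]11   read _ → write 0, move ←, go to s0
s0 | __1[_]011   read _ → write #, move →, go to s1
s1 | __1#[0]11   read 0 → write 1, move ←, go to s1
s1 | __1[#]111   read # → write 0, move →, go to s0
s0 | __10[1]11   read 1 → write #, move ←, go to s2
s2 | __1[0]#11   read 0 → write _, move ←, go to s0
s0 | __[1]_#11   read 1 → write #, move ←, go to s2
s2 | _[_]#_#11   read _ → write #, move ←, go to sH
sH | [_]##_#11
Cell 4 holds 1 when M halts.

1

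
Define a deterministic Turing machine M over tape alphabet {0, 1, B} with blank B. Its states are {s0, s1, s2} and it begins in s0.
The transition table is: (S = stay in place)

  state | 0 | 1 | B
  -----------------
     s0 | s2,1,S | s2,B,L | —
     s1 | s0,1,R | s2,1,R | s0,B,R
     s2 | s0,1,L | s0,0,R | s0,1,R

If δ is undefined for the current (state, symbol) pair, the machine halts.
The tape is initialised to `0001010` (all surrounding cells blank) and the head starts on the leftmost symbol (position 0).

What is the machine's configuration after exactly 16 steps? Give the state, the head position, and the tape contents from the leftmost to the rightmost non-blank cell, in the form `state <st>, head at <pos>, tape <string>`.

state s0, head at -1, tape 1BBB010

state=s0 head=0 tape=B[0]001010   (s0,0)→(s2,1,S)
state=s2 head=0 tape=B[1]001010   (s2,1)→(s0,0,R)
state=s0 head=1 tape=B0[0]01010   (s0,0)→(s2,1,S)
state=s2 head=1 tape=B0[1]01010   (s2,1)→(s0,0,R)
state=s0 head=2 tape=B00[0]1010   (s0,0)→(s2,1,S)
state=s2 head=2 tape=B00[1]1010   (s2,1)→(s0,0,R)
state=s0 head=3 tape=B000[1]010   (s0,1)→(s2,B,L)
state=s2 head=2 tape=B00[0]B010   (s2,0)→(s0,1,L)
state=s0 head=1 tape=B0[0]1B010   (s0,0)→(s2,1,S)
state=s2 head=1 tape=B0[1]1B010   (s2,1)→(s0,0,R)
state=s0 head=2 tape=B00[1]B010   (s0,1)→(s2,B,L)
state=s2 head=1 tape=B0[0]BB010   (s2,0)→(s0,1,L)
state=s0 head=0 tape=B[0]1BB010   (s0,0)→(s2,1,S)
state=s2 head=0 tape=B[1]1BB010   (s2,1)→(s0,0,R)
state=s0 head=1 tape=B0[1]BB010   (s0,1)→(s2,B,L)
state=s2 head=0 tape=B[0]BBB010   (s2,0)→(s0,1,L)
state=s0 head=-1 tape=[B]1BBB010
After 16 steps: state s0, head at -1, tape 1BBB010.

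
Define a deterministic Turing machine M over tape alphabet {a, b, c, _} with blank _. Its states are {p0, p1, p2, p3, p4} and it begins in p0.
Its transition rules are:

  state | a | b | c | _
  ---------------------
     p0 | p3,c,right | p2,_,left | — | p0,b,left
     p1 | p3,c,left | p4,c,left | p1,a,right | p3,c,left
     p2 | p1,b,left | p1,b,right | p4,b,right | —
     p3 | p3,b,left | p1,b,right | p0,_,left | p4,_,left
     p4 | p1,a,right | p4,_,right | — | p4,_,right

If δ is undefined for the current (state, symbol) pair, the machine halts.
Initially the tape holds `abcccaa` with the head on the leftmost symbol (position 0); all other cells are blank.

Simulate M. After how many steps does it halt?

12

state=p0 head=0 tape=[a]bcccaa   (p0,a)→(p3,c,right)
state=p3 head=1 tape=c[b]cccaa   (p3,b)→(p1,b,right)
state=p1 head=2 tape=cb[c]ccaa   (p1,c)→(p1,a,right)
state=p1 head=3 tape=cba[c]caa   (p1,c)→(p1,a,right)
state=p1 head=4 tape=cbaa[c]aa   (p1,c)→(p1,a,right)
state=p1 head=5 tape=cbaaa[a]a   (p1,a)→(p3,c,left)
state=p3 head=4 tape=cbaa[a]ca   (p3,a)→(p3,b,left)
state=p3 head=3 tape=cba[a]bca   (p3,a)→(p3,b,left)
state=p3 head=2 tape=cb[a]bbca   (p3,a)→(p3,b,left)
state=p3 head=1 tape=c[b]bbbca   (p3,b)→(p1,b,right)
state=p1 head=2 tape=cb[b]bbca   (p1,b)→(p4,c,left)
state=p4 head=1 tape=c[b]cbbca   (p4,b)→(p4,_,right)
state=p4 head=2 tape=c_[c]bbca
M halts after 12 transitions.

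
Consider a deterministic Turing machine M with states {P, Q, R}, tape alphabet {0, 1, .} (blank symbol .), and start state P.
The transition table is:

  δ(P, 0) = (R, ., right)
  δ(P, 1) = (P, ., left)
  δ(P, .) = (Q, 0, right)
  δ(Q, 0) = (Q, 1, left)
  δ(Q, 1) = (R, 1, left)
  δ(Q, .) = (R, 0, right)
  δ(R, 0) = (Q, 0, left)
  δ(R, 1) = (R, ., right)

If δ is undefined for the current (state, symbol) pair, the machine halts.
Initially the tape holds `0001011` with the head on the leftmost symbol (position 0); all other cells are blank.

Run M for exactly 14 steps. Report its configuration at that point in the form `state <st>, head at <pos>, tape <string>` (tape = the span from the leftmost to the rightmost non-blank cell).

state R, head at 0, tape 0.1001011

P | ..[0]001011   read 0 → write ., move right, go to R
R | ...[0]01011   read 0 → write 0, move left, go to Q
Q | ..[.]001011   read . → write 0, move right, go to R
R | ..0[0]01011   read 0 → write 0, move left, go to Q
Q | ..[0]001011   read 0 → write 1, move left, go to Q
Q | .[.]1001011   read . → write 0, move right, go to R
R | .0[1]001011   read 1 → write ., move right, go to R
R | .0.[0]01011   read 0 → write 0, move left, go to Q
Q | .0[.]001011   read . → write 0, move right, go to R
R | .00[0]01011   read 0 → write 0, move left, go to Q
Q | .0[0]001011   read 0 → write 1, move left, go to Q
Q | .[0]1001011   read 0 → write 1, move left, go to Q
Q | [.]11001011   read . → write 0, move right, go to R
R | 0[1]1001011   read 1 → write ., move right, go to R
R | 0.[1]001011
After 14 steps: state R, head at 0, tape 0.1001011.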